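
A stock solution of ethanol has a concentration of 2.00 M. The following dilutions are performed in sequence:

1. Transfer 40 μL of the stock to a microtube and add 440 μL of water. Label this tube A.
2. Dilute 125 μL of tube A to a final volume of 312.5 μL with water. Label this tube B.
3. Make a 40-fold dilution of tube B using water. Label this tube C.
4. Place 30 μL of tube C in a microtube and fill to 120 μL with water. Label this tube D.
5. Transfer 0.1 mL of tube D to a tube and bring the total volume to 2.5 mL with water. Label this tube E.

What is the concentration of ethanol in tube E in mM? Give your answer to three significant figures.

Step 1: 40 μL + 440 μL = 480 μL total → factor 480/40 = 12
Step 2: 125 μL brought to 312.5 μL → factor 312.5/125 = 2.5
Step 3: 40-fold → factor 40
Step 4: 30 μL brought to 120 μL → factor 120/30 = 4
Step 5: 0.1 mL brought to 2.5 mL → factor 2.5/0.1 = 25
Dilution factor through tube E = 12 × 2.5 × 40 × 4 × 25 = 1.2 × 10^5
[tube E] = 2.00 M / 1.2 × 10^5 = 1.667 × 10^-5 M = 0.0167 mM

0.0167 mM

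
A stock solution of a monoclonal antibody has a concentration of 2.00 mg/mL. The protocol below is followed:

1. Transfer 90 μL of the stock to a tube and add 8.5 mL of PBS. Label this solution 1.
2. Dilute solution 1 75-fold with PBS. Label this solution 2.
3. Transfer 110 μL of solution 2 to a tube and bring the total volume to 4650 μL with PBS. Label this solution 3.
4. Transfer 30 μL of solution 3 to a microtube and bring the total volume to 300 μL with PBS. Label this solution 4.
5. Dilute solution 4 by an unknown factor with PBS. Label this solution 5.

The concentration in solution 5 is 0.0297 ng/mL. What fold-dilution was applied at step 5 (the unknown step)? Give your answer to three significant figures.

22.3-fold

Step 1: 90 μL + 8.5 mL = 8590 μL total → factor 8590/90 = 95.444
Step 2: 75-fold → factor 75
Step 3: 110 μL brought to 4650 μL → factor 4650/110 = 42.273
Step 4: 30 μL brought to 300 μL → factor 300/30 = 10
Step 5: unknown factor x
Product of known-step factors = 3.026 × 10^6
Overall factor = 2.00 mg/mL / (0.0297 ng/mL) = 6.734 × 10^7
x = 6.734 × 10^7 / 3.026 × 10^6 = 22.3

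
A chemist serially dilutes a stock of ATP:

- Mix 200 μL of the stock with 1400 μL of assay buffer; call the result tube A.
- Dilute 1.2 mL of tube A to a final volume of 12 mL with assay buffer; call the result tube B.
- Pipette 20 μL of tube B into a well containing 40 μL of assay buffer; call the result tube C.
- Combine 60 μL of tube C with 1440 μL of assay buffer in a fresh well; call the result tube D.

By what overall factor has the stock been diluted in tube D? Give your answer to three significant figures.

Step 1: 200 μL + 1400 μL = 1600 μL total → factor 1600/200 = 8
Step 2: 1.2 mL brought to 12 mL → factor 12/1.2 = 10
Step 3: 20 μL + 40 μL = 60 μL total → factor 60/20 = 3
Step 4: 60 μL + 1440 μL = 1500 μL total → factor 1500/60 = 25
Overall dilution factor = 8 × 10 × 3 × 25 = 6000

6.00 × 10^3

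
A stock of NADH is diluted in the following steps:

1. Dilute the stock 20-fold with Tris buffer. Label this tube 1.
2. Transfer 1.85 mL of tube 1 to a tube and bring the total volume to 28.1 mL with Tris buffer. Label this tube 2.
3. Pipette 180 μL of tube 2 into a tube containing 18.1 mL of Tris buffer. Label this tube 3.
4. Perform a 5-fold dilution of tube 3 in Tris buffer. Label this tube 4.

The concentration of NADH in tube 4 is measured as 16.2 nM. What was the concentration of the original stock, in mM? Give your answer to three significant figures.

Step 1: 20-fold → factor 20
Step 2: 1.85 mL brought to 28.1 mL → factor 28.1/1.85 = 15.189
Step 3: 180 μL + 18.1 mL = 18280 μL total → factor 18280/180 = 101.56
Step 4: 5-fold → factor 5
Overall dilution factor = 20 × 15.189 × 101.56 × 5 = 1.5425 × 10^5
Stock = 16.2 nM × 1.5425 × 10^5 = 2.499 × 10^6 nM = 2.50 mM

2.50 mM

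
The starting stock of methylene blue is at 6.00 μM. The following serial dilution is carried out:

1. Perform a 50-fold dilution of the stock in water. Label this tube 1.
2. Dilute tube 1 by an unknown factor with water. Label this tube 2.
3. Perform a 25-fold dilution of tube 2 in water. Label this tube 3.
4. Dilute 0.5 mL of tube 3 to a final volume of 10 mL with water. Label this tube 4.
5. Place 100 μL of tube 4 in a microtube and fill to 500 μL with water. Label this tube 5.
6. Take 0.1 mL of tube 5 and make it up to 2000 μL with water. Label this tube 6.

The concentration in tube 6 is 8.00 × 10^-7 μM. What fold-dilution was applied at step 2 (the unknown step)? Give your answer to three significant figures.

Step 1: 50-fold → factor 50
Step 2: unknown factor x
Step 3: 25-fold → factor 25
Step 4: 0.5 mL brought to 10 mL → factor 10/0.5 = 20
Step 5: 100 μL brought to 500 μL → factor 500/100 = 5
Step 6: 0.1 mL brought to 2000 μL → factor 2/0.1 = 20
Product of known-step factors = 2.5 × 10^6
Overall factor = 6.00 μM / (8.00 × 10^-7 μM) = 7.5 × 10^6
x = 7.5 × 10^6 / 2.5 × 10^6 = 3.00

3.00-fold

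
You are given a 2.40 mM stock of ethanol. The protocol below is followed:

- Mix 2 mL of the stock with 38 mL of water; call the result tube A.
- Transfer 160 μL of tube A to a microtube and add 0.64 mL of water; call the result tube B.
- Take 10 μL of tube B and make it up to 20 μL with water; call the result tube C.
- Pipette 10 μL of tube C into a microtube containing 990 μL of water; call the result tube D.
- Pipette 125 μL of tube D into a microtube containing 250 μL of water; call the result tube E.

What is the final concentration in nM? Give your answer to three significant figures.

Step 1: 2 mL + 38 mL = 40 mL total → factor 40/2 = 20
Step 2: 160 μL + 0.64 mL = 800 μL total → factor 800/160 = 5
Step 3: 10 μL brought to 20 μL → factor 20/10 = 2
Step 4: 10 μL + 990 μL = 1000 μL total → factor 1000/10 = 100
Step 5: 125 μL + 250 μL = 375 μL total → factor 375/125 = 3
Overall dilution factor = 20 × 5 × 2 × 100 × 3 = 60000
Final = 2.40 mM / 60000 = 4.000 × 10^-5 mM = 40.0 nM

40.0 nM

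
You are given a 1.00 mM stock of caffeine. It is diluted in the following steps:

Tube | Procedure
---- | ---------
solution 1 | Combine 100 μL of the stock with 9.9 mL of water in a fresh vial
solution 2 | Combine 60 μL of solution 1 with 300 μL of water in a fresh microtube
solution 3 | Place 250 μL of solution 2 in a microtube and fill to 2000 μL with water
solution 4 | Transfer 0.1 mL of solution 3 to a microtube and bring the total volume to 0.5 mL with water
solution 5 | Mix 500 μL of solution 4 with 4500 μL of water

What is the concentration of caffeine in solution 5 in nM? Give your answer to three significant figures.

Step 1: 100 μL + 9.9 mL = 10000 μL total → factor 10000/100 = 100
Step 2: 60 μL + 300 μL = 360 μL total → factor 360/60 = 6
Step 3: 250 μL brought to 2000 μL → factor 2000/250 = 8
Step 4: 0.1 mL brought to 0.5 mL → factor 0.5/0.1 = 5
Step 5: 500 μL + 4500 μL = 5000 μL total → factor 5000/500 = 10
Overall dilution factor = 100 × 6 × 8 × 5 × 10 = 2.4 × 10^5
Final = 1.00 mM / 2.4 × 10^5 = 4.167 × 10^-6 mM = 4.17 nM

4.17 nM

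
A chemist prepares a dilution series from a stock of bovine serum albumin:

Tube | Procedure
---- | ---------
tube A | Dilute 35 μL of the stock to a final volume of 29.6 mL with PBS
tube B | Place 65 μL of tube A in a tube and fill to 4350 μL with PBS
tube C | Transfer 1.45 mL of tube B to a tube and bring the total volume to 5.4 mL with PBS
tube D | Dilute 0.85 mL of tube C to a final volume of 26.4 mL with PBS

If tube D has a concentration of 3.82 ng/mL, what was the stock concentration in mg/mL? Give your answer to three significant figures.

25.0 mg/mL

Step 1: 35 μL brought to 29.6 mL → factor 29600/35 = 845.71
Step 2: 65 μL brought to 4350 μL → factor 4350/65 = 66.923
Step 3: 1.45 mL brought to 5.4 mL → factor 5.4/1.45 = 3.7241
Step 4: 0.85 mL brought to 26.4 mL → factor 26.4/0.85 = 31.059
Overall dilution factor = 845.71 × 66.923 × 3.7241 × 31.059 = 6.5465 × 10^6
Stock = 3.82 ng/mL × 6.5465 × 10^6 = 2.501 × 10^7 ng/mL = 25.0 mg/mL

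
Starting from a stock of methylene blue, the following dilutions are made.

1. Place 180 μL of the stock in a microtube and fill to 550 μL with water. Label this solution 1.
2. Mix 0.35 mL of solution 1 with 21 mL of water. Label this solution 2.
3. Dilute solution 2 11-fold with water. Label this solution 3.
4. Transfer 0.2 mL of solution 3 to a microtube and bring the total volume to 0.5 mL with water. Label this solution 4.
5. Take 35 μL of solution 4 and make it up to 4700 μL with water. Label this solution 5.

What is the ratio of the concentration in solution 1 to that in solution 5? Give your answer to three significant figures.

2.25 × 10^5

Step 1: 180 μL brought to 550 μL → factor 550/180 = 3.0556
Step 2: 0.35 mL + 21 mL = 21.35 mL total → factor 21.35/0.35 = 61
Step 3: 11-fold → factor 11
Step 4: 0.2 mL brought to 0.5 mL → factor 0.5/0.2 = 2.5
Step 5: 35 μL brought to 4700 μL → factor 4700/35 = 134.29
Dilution factor to solution 1 = 3.0556; to solution 5 = 6.8831 × 10^5
[solution 1]/[solution 5] = (factor to solution 5)/(factor to solution 1) = 6.8831 × 10^5/3.0556 = 2.25 × 10^5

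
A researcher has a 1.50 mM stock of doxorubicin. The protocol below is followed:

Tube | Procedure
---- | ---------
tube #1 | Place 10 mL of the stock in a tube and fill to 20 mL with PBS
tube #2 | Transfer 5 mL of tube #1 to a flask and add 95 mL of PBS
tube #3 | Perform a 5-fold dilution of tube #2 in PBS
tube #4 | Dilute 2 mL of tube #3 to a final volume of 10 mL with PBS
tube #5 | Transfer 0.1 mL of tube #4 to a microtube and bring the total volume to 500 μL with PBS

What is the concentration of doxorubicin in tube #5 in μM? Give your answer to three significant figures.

Step 1: 10 mL brought to 20 mL → factor 20/10 = 2
Step 2: 5 mL + 95 mL = 100 mL total → factor 100/5 = 20
Step 3: 5-fold → factor 5
Step 4: 2 mL brought to 10 mL → factor 10/2 = 5
Step 5: 0.1 mL brought to 500 μL → factor 0.5/0.1 = 5
Overall dilution factor = 2 × 20 × 5 × 5 × 5 = 5000
Final = 1.50 mM / 5000 = 0.0003000 mM = 0.300 μM

0.300 μM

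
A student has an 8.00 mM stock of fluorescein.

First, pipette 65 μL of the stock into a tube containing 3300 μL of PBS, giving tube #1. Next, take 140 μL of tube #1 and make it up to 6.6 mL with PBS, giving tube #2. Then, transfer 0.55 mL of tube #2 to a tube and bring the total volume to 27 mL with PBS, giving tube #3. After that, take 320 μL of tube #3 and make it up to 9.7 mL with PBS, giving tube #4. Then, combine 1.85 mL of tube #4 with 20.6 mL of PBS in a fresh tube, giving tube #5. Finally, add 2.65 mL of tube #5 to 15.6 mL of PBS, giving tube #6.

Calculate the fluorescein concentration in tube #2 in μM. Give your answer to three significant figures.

Step 1: 65 μL + 3300 μL = 3365 μL total → factor 3365/65 = 51.769
Step 2: 140 μL brought to 6.6 mL → factor 6600/140 = 47.143
Dilution factor through tube #2 = 51.769 × 47.143 = 2440.5
[tube #2] = 8.00 mM / 2440.5 = 0.003278 mM = 3.28 μM

3.28 μM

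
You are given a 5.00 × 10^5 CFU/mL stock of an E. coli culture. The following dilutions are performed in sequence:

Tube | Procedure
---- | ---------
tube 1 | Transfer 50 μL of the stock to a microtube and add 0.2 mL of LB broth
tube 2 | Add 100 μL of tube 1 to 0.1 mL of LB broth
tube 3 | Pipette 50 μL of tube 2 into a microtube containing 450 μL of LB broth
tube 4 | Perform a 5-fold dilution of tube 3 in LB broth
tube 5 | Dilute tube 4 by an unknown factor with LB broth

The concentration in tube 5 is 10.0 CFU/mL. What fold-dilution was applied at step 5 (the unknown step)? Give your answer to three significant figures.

Step 1: 50 μL + 0.2 mL = 250 μL total → factor 250/50 = 5
Step 2: 100 μL + 0.1 mL = 200 μL total → factor 200/100 = 2
Step 3: 50 μL + 450 μL = 500 μL total → factor 500/50 = 10
Step 4: 5-fold → factor 5
Step 5: unknown factor x
Product of known-step factors = 500
Overall factor = 5.00 × 10^5 CFU/mL / (10.0 CFU/mL) = 50000
x = 50000 / 500 = 100

100-fold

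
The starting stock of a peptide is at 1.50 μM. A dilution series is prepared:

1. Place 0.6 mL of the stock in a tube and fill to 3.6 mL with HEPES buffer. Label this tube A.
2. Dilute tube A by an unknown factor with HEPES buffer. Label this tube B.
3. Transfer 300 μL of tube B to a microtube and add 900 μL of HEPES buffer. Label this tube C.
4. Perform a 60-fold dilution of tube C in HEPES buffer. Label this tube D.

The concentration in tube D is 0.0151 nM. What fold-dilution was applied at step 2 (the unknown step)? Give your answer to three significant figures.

Step 1: 0.6 mL brought to 3.6 mL → factor 3.6/0.6 = 6
Step 2: unknown factor x
Step 3: 300 μL + 900 μL = 1200 μL total → factor 1200/300 = 4
Step 4: 60-fold → factor 60
Product of known-step factors = 1440
Overall factor = 1.50 μM / (0.0151 nM) = 99338
x = 99338 / 1440 = 69.0

69.0-fold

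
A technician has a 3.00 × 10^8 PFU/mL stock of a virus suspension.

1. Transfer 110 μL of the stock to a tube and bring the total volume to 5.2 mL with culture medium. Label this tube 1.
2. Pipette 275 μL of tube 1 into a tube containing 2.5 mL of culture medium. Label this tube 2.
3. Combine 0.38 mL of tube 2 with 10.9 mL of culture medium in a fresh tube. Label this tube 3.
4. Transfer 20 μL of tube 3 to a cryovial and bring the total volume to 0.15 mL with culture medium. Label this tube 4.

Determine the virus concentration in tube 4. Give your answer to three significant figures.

Step 1: 110 μL brought to 5.2 mL → factor 5200/110 = 47.273
Step 2: 275 μL + 2.5 mL = 2775 μL total → factor 2775/275 = 10.091
Step 3: 0.38 mL + 10.9 mL = 11.28 mL total → factor 11.28/0.38 = 29.684
Step 4: 20 μL brought to 0.15 mL → factor 150/20 = 7.5
Overall dilution factor = 47.273 × 10.091 × 29.684 × 7.5 = 1.062 × 10^5
Final = 3.00 × 10^8 PFU/mL / 1.062 × 10^5 = 2.82 × 10^3 PFU/mL

2.82 × 10^3 PFU/mL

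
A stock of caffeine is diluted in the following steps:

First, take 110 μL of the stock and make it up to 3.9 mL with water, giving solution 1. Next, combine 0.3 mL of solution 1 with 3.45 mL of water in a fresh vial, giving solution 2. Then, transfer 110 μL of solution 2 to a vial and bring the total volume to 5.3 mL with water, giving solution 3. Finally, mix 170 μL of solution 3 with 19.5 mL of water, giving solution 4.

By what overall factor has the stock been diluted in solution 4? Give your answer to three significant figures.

Step 1: 110 μL brought to 3.9 mL → factor 3900/110 = 35.455
Step 2: 0.3 mL + 3.45 mL = 3.75 mL total → factor 3.75/0.3 = 12.5
Step 3: 110 μL brought to 5.3 mL → factor 5300/110 = 48.182
Step 4: 170 μL + 19.5 mL = 19670 μL total → factor 19670/170 = 115.71
Overall dilution factor = 35.455 × 12.5 × 48.182 × 115.71 = 2.4707 × 10^6

2.47 × 10^6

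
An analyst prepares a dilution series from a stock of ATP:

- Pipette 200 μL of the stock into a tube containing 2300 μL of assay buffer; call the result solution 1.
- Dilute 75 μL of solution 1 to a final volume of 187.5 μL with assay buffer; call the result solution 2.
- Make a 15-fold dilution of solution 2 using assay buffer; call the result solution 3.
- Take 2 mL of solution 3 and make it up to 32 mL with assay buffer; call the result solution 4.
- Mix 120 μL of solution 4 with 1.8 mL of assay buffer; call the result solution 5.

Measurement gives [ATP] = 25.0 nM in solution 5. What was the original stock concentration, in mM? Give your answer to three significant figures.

3.00 mM

Step 1: 200 μL + 2300 μL = 2500 μL total → factor 2500/200 = 12.5
Step 2: 75 μL brought to 187.5 μL → factor 187.5/75 = 2.5
Step 3: 15-fold → factor 15
Step 4: 2 mL brought to 32 mL → factor 32/2 = 16
Step 5: 120 μL + 1.8 mL = 1920 μL total → factor 1920/120 = 16
Overall dilution factor = 12.5 × 2.5 × 15 × 16 × 16 = 1.2 × 10^5
Stock = 25.0 nM × 1.2 × 10^5 = 3.000 × 10^6 nM = 3.00 mM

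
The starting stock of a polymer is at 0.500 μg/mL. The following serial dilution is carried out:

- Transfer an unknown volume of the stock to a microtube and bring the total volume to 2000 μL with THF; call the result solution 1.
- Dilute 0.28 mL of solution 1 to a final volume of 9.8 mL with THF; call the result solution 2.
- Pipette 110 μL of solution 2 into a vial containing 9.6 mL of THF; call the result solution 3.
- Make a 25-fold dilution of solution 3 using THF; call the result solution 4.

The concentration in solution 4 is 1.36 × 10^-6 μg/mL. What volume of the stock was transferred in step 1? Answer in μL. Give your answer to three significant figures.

Step 1: v brought to 2000 μL → factor = 2000 μL/v
Step 2: 0.28 mL brought to 9.8 mL → factor 9.8/0.28 = 35
Step 3: 110 μL + 9.6 mL = 9710 μL total → factor 9710/110 = 88.273
Step 4: 25-fold → factor 25
Product of known-step factors = 77239
Overall factor = 0.500 μg/mL / (1.36 × 10^-6 μg/mL) = 3.6765 × 10^5
Step-1 factor = 3.6765 × 10^5 / 77239 = 4.7599
v = 2000 μL / 4.7599 = 420 μL

420 μL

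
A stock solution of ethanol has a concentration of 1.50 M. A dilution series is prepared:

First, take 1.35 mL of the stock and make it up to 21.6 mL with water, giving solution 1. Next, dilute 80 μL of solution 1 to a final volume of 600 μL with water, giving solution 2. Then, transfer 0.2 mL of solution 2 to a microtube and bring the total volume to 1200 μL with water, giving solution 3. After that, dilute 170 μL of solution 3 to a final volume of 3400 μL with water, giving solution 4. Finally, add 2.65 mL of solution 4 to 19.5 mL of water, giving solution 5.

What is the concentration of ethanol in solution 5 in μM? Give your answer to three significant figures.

Step 1: 1.35 mL brought to 21.6 mL → factor 21.6/1.35 = 16
Step 2: 80 μL brought to 600 μL → factor 600/80 = 7.5
Step 3: 0.2 mL brought to 1200 μL → factor 1.2/0.2 = 6
Step 4: 170 μL brought to 3400 μL → factor 3400/170 = 20
Step 5: 2.65 mL + 19.5 mL = 22.15 mL total → factor 22.15/2.65 = 8.3585
Overall dilution factor = 16 × 7.5 × 6 × 20 × 8.3585 = 1.2036 × 10^5
Final = 1.50 M / 1.2036 × 10^5 = 1.246 × 10^-5 M = 12.5 μM

12.5 μM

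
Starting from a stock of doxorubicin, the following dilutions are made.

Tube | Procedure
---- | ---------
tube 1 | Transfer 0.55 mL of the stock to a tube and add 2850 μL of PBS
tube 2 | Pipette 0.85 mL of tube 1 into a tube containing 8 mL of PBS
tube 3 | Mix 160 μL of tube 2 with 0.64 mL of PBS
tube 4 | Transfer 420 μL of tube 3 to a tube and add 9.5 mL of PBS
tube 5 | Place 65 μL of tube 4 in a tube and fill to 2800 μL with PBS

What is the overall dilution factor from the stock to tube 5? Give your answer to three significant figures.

3.27 × 10^5

Step 1: 0.55 mL + 2850 μL = 3.4 mL total → factor 3.4/0.55 = 6.1818
Step 2: 0.85 mL + 8 mL = 8.85 mL total → factor 8.85/0.85 = 10.412
Step 3: 160 μL + 0.64 mL = 800 μL total → factor 800/160 = 5
Step 4: 420 μL + 9.5 mL = 9920 μL total → factor 9920/420 = 23.619
Step 5: 65 μL brought to 2800 μL → factor 2800/65 = 43.077
Overall dilution factor = 6.1818 × 10.412 × 5 × 23.619 × 43.077 = 3.2743 × 10^5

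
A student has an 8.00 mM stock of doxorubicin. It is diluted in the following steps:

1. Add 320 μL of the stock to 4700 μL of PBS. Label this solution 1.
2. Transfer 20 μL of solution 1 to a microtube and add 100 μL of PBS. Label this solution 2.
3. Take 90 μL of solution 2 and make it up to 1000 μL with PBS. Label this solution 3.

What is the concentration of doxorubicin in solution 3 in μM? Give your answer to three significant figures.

Step 1: 320 μL + 4700 μL = 5020 μL total → factor 5020/320 = 15.688
Step 2: 20 μL + 100 μL = 120 μL total → factor 120/20 = 6
Step 3: 90 μL brought to 1000 μL → factor 1000/90 = 11.111
Overall dilution factor = 15.688 × 6 × 11.111 = 1045.8
Final = 8.00 mM / 1045.8 = 0.007649 mM = 7.65 μM

7.65 μM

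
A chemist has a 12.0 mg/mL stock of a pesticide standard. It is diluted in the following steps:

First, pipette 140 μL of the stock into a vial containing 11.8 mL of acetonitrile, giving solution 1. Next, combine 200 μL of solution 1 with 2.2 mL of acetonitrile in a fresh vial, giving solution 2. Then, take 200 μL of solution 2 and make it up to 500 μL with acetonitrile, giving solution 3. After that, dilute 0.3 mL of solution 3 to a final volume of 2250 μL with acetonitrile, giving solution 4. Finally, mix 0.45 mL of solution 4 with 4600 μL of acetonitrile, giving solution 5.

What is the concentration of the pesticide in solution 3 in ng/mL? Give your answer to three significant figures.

4.69 × 10^3 ng/mL

Step 1: 140 μL + 11.8 mL = 11940 μL total → factor 11940/140 = 85.286
Step 2: 200 μL + 2.2 mL = 2400 μL total → factor 2400/200 = 12
Step 3: 200 μL brought to 500 μL → factor 500/200 = 2.5
Dilution factor through solution 3 = 85.286 × 12 × 2.5 = 2558.6
[solution 3] = 12.0 mg/mL / 2558.6 = 0.004690 mg/mL = 4.69 × 10^3 ng/mL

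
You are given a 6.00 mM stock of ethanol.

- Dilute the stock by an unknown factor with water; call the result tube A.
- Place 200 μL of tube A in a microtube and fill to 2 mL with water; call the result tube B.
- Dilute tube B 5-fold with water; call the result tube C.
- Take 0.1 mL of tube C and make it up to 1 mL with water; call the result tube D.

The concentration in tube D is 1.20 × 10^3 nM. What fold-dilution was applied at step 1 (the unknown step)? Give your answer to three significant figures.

Step 1: unknown factor x
Step 2: 200 μL brought to 2 mL → factor 2000/200 = 10
Step 3: 5-fold → factor 5
Step 4: 0.1 mL brought to 1 mL → factor 1/0.1 = 10
Product of known-step factors = 500
Overall factor = 6.00 mM / (1.20 × 10^3 nM) = 5000
x = 5000 / 500 = 10.0

10.0-fold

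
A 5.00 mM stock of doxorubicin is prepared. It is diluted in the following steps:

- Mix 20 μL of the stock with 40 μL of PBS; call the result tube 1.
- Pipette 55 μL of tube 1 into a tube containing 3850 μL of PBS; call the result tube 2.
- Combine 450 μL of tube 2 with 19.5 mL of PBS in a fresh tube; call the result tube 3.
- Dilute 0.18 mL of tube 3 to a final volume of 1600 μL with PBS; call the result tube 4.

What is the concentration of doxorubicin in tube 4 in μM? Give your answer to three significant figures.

0.0596 μM

Step 1: 20 μL + 40 μL = 60 μL total → factor 60/20 = 3
Step 2: 55 μL + 3850 μL = 3905 μL total → factor 3905/55 = 71
Step 3: 450 μL + 19.5 mL = 19950 μL total → factor 19950/450 = 44.333
Step 4: 0.18 mL brought to 1600 μL → factor 1.6/0.18 = 8.8889
Overall dilution factor = 3 × 71 × 44.333 × 8.8889 = 83938
Final = 5.00 mM / 83938 = 5.957 × 10^-5 mM = 0.0596 μM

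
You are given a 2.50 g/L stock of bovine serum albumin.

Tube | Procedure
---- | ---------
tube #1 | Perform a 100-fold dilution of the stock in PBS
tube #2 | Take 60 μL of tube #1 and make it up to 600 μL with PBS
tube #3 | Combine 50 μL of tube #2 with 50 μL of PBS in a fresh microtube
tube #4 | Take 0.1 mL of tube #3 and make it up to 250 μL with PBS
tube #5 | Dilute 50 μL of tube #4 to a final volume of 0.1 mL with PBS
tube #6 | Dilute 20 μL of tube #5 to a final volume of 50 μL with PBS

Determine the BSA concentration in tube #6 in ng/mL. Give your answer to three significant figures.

100 ng/mL

Step 1: 100-fold → factor 100
Step 2: 60 μL brought to 600 μL → factor 600/60 = 10
Step 3: 50 μL + 50 μL = 100 μL total → factor 100/50 = 2
Step 4: 0.1 mL brought to 250 μL → factor 0.25/0.1 = 2.5
Step 5: 50 μL brought to 0.1 mL → factor 100/50 = 2
Step 6: 20 μL brought to 50 μL → factor 50/20 = 2.5
Overall dilution factor = 100 × 10 × 2 × 2.5 × 2 × 2.5 = 25000
Final = 2.50 g/L / 25000 = 0.0001000 g/L = 100 ng/mL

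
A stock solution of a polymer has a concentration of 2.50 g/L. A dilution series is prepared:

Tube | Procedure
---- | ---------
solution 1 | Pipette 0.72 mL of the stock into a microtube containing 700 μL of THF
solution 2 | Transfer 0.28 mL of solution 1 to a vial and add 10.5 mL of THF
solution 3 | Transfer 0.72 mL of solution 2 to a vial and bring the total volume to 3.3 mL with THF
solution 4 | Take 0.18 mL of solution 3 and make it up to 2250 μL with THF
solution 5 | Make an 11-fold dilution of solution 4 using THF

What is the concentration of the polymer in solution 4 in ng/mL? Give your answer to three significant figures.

Step 1: 0.72 mL + 700 μL = 1.42 mL total → factor 1.42/0.72 = 1.9722
Step 2: 0.28 mL + 10.5 mL = 10.78 mL total → factor 10.78/0.28 = 38.5
Step 3: 0.72 mL brought to 3.3 mL → factor 3.3/0.72 = 4.5833
Step 4: 0.18 mL brought to 2250 μL → factor 2.25/0.18 = 12.5
Dilution factor through solution 4 = 1.9722 × 38.5 × 4.5833 × 12.5 = 4350.2
[solution 4] = 2.50 g/L / 4350.2 = 0.0005747 g/L = 575 ng/mL

575 ng/mL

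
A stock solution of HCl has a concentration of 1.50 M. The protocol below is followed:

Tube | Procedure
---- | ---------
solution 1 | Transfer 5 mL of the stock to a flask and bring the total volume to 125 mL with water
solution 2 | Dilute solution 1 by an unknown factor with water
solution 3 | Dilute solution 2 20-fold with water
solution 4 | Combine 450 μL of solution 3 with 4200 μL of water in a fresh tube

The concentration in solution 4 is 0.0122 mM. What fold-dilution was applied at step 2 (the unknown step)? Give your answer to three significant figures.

Step 1: 5 mL brought to 125 mL → factor 125/5 = 25
Step 2: unknown factor x
Step 3: 20-fold → factor 20
Step 4: 450 μL + 4200 μL = 4650 μL total → factor 4650/450 = 10.333
Product of known-step factors = 5166.7
Overall factor = 1.50 M / (0.0122 mM) = 1.2295 × 10^5
x = 1.2295 × 10^5 / 5166.7 = 23.8

23.8-fold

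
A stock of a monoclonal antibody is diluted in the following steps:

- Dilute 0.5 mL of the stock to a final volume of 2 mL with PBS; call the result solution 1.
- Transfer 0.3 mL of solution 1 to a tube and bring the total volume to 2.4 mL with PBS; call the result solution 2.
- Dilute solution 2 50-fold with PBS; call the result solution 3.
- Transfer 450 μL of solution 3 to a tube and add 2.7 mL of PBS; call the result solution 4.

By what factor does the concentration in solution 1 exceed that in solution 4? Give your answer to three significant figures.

2.80 × 10^3

Step 1: 0.5 mL brought to 2 mL → factor 2/0.5 = 4
Step 2: 0.3 mL brought to 2.4 mL → factor 2.4/0.3 = 8
Step 3: 50-fold → factor 50
Step 4: 450 μL + 2.7 mL = 3150 μL total → factor 3150/450 = 7
Dilution factor to solution 1 = 4; to solution 4 = 11200
[solution 1]/[solution 4] = (factor to solution 4)/(factor to solution 1) = 11200/4 = 2.80 × 10^3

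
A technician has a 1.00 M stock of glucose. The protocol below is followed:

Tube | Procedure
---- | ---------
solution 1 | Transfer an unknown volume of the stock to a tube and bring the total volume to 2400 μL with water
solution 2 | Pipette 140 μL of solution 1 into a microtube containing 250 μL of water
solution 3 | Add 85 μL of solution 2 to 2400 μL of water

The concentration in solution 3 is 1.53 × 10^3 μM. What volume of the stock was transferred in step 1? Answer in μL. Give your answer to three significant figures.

Step 1: v brought to 2400 μL → factor = 2400 μL/v
Step 2: 140 μL + 250 μL = 390 μL total → factor 390/140 = 2.7857
Step 3: 85 μL + 2400 μL = 2485 μL total → factor 2485/85 = 29.235
Product of known-step factors = 81.441
Overall factor = 1.00 M / (1.53 × 10^3 μM) = 653.59
Step-1 factor = 653.59 / 81.441 = 8.0254
v = 2400 μL / 8.0254 = 299 μL

299 μL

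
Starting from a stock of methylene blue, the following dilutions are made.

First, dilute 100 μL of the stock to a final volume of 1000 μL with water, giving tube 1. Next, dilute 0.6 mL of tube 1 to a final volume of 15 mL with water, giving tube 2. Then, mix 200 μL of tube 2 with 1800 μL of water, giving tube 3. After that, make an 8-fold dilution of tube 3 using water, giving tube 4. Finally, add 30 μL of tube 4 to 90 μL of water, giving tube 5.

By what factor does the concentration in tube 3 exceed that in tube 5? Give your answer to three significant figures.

Step 1: 100 μL brought to 1000 μL → factor 1000/100 = 10
Step 2: 0.6 mL brought to 15 mL → factor 15/0.6 = 25
Step 3: 200 μL + 1800 μL = 2000 μL total → factor 2000/200 = 10
Step 4: 8-fold → factor 8
Step 5: 30 μL + 90 μL = 120 μL total → factor 120/30 = 4
Dilution factor to tube 3 = 2500; to tube 5 = 80000
[tube 3]/[tube 5] = (factor to tube 5)/(factor to tube 3) = 80000/2500 = 32.0

32.0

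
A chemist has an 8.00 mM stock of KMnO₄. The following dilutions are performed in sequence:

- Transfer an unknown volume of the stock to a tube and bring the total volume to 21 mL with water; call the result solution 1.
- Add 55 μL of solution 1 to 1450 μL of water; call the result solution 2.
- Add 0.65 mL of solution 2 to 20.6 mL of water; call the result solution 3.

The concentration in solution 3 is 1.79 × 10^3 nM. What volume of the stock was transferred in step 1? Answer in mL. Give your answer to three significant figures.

Step 1: v brought to 21 mL → factor = 21 mL/v
Step 2: 55 μL + 1450 μL = 1505 μL total → factor 1505/55 = 27.364
Step 3: 0.65 mL + 20.6 mL = 21.25 mL total → factor 21.25/0.65 = 32.692
Product of known-step factors = 894.58
Overall factor = 8.00 mM / (1.79 × 10^3 nM) = 4469.3
Step-1 factor = 4469.3 / 894.58 = 4.9959
v = 21 mL / 4.9959 = 4.20 mL

4.20 mL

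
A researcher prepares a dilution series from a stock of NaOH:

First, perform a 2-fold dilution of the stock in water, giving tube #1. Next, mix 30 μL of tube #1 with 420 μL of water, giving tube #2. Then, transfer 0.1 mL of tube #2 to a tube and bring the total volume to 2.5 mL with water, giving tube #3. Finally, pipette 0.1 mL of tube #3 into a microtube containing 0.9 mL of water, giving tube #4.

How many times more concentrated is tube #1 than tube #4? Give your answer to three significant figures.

Step 1: 2-fold → factor 2
Step 2: 30 μL + 420 μL = 450 μL total → factor 450/30 = 15
Step 3: 0.1 mL brought to 2.5 mL → factor 2.5/0.1 = 25
Step 4: 0.1 mL + 0.9 mL = 1 mL total → factor 1/0.1 = 10
Dilution factor to tube #1 = 2; to tube #4 = 7500
[tube #1]/[tube #4] = (factor to tube #4)/(factor to tube #1) = 7500/2 = 3.75 × 10^3

3.75 × 10^3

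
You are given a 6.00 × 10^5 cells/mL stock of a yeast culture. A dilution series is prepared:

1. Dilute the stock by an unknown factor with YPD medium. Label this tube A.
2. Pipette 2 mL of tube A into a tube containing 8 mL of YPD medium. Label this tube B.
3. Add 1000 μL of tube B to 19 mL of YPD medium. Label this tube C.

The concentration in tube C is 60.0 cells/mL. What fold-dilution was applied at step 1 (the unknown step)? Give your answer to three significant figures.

Step 1: unknown factor x
Step 2: 2 mL + 8 mL = 10 mL total → factor 10/2 = 5
Step 3: 1000 μL + 19 mL = 20000 μL total → factor 20000/1000 = 20
Product of known-step factors = 100
Overall factor = 6.00 × 10^5 cells/mL / (60.0 cells/mL) = 10000
x = 10000 / 100 = 100

100-fold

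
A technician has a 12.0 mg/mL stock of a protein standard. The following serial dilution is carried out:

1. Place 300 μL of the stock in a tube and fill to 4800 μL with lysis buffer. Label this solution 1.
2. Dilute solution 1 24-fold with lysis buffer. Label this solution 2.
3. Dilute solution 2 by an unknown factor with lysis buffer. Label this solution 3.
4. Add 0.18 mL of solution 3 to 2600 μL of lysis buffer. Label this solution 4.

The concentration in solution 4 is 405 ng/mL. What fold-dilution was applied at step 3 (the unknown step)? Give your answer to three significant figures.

5.00-fold

Step 1: 300 μL brought to 4800 μL → factor 4800/300 = 16
Step 2: 24-fold → factor 24
Step 3: unknown factor x
Step 4: 0.18 mL + 2600 μL = 2.78 mL total → factor 2.78/0.18 = 15.444
Product of known-step factors = 5930.7
Overall factor = 12.0 mg/mL / (405 ng/mL) = 29630
x = 29630 / 5930.7 = 5.00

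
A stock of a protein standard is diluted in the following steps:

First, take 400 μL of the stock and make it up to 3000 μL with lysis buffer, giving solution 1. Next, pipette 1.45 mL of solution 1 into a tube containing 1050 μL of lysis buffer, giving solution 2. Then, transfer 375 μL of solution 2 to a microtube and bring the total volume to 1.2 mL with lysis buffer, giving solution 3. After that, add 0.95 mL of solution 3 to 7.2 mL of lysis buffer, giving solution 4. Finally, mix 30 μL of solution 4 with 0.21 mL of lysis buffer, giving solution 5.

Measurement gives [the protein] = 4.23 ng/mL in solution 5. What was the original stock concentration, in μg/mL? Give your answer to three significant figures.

Step 1: 400 μL brought to 3000 μL → factor 3000/400 = 7.5
Step 2: 1.45 mL + 1050 μL = 2.5 mL total → factor 2.5/1.45 = 1.7241
Step 3: 375 μL brought to 1.2 mL → factor 1200/375 = 3.2
Step 4: 0.95 mL + 7.2 mL = 8.15 mL total → factor 8.15/0.95 = 8.5789
Step 5: 30 μL + 0.21 mL = 240 μL total → factor 240/30 = 8
Overall dilution factor = 7.5 × 1.7241 × 3.2 × 8.5789 × 8 = 2839.9
Stock = 4.23 ng/mL × 2839.9 = 1.201 × 10^4 ng/mL = 12.0 μg/mL

12.0 μg/mL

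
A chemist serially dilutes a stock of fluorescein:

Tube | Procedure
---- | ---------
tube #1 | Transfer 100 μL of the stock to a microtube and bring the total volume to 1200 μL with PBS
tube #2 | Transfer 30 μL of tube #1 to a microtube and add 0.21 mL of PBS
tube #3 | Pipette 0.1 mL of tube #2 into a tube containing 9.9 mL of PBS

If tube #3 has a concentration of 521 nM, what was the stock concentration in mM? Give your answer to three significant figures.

Step 1: 100 μL brought to 1200 μL → factor 1200/100 = 12
Step 2: 30 μL + 0.21 mL = 240 μL total → factor 240/30 = 8
Step 3: 0.1 mL + 9.9 mL = 10 mL total → factor 10/0.1 = 100
Overall dilution factor = 12 × 8 × 100 = 9600
Stock = 521 nM × 9600 = 5.002 × 10^6 nM = 5.00 mM

5.00 mM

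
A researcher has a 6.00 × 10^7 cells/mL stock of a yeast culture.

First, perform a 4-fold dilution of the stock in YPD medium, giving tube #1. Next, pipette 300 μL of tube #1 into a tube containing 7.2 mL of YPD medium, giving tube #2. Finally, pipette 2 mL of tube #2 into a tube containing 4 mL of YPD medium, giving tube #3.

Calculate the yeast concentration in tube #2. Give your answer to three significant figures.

Step 1: 4-fold → factor 4
Step 2: 300 μL + 7.2 mL = 7500 μL total → factor 7500/300 = 25
Dilution factor through tube #2 = 4 × 25 = 100
[tube #2] = 6.00 × 10^7 cells/mL / 100 = 6.00 × 10^5 cells/mL

6.00 × 10^5 cells/mL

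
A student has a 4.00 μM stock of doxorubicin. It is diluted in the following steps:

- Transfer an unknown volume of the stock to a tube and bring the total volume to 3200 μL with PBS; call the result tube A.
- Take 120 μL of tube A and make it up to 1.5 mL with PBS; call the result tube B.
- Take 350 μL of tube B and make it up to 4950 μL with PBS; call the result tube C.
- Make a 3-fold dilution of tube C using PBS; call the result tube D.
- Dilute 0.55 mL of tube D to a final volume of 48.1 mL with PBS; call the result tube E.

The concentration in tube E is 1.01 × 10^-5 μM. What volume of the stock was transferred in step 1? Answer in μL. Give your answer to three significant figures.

Step 1: v brought to 3200 μL → factor = 3200 μL/v
Step 2: 120 μL brought to 1.5 mL → factor 1500/120 = 12.5
Step 3: 350 μL brought to 4950 μL → factor 4950/350 = 14.143
Step 4: 3-fold → factor 3
Step 5: 0.55 mL brought to 48.1 mL → factor 48.1/0.55 = 87.455
Product of known-step factors = 46382
Overall factor = 4.00 μM / (1.01 × 10^-5 μM) = 3.9604 × 10^5
Step-1 factor = 3.9604 × 10^5 / 46382 = 8.5386
v = 3200 μL / 8.5386 = 375 μL

375 μL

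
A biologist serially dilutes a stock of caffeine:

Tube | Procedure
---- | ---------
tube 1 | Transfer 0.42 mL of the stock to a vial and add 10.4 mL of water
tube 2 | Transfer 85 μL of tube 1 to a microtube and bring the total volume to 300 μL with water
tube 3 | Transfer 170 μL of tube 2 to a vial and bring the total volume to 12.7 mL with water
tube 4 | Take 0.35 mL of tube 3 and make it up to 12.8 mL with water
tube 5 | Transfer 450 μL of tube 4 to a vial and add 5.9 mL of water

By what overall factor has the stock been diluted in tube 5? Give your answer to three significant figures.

3.51 × 10^6

Step 1: 0.42 mL + 10.4 mL = 10.82 mL total → factor 10.82/0.42 = 25.762
Step 2: 85 μL brought to 300 μL → factor 300/85 = 3.5294
Step 3: 170 μL brought to 12.7 mL → factor 12700/170 = 74.706
Step 4: 0.35 mL brought to 12.8 mL → factor 12.8/0.35 = 36.571
Step 5: 450 μL + 5.9 mL = 6350 μL total → factor 6350/450 = 14.111
Overall dilution factor = 25.762 × 3.5294 × 74.706 × 36.571 × 14.111 = 3.5054 × 10^6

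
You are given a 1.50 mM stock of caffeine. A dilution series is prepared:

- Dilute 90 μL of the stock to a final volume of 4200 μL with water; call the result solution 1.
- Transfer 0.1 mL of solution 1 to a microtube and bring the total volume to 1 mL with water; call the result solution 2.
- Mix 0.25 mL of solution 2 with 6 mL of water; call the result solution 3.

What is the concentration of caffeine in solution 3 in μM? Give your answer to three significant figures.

Step 1: 90 μL brought to 4200 μL → factor 4200/90 = 46.667
Step 2: 0.1 mL brought to 1 mL → factor 1/0.1 = 10
Step 3: 0.25 mL + 6 mL = 6.25 mL total → factor 6.25/0.25 = 25
Overall dilution factor = 46.667 × 10 × 25 = 11667
Final = 1.50 mM / 11667 = 0.0001286 mM = 0.129 μM

0.129 μM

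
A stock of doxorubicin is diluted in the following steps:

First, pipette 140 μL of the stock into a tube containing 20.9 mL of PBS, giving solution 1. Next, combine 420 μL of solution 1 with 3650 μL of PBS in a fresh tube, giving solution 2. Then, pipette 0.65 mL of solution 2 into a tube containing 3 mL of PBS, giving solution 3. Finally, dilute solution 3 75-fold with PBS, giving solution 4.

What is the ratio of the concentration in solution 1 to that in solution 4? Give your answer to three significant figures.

Step 1: 140 μL + 20.9 mL = 21040 μL total → factor 21040/140 = 150.29
Step 2: 420 μL + 3650 μL = 4070 μL total → factor 4070/420 = 9.6905
Step 3: 0.65 mL + 3 mL = 3.65 mL total → factor 3.65/0.65 = 5.6154
Step 4: 75-fold → factor 75
Dilution factor to solution 1 = 150.29; to solution 4 = 6.1334 × 10^5
[solution 1]/[solution 4] = (factor to solution 4)/(factor to solution 1) = 6.1334 × 10^5/150.29 = 4.08 × 10^3

4.08 × 10^3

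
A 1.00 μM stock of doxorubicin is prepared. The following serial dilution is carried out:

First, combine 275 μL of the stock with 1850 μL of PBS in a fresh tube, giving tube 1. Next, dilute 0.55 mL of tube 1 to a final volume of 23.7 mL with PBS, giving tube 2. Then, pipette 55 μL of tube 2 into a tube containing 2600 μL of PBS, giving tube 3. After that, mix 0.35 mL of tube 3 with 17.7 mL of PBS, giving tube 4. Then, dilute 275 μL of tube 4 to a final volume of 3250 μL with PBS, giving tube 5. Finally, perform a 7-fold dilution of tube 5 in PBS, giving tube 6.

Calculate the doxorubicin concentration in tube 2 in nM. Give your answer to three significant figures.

3.00 nM

Step 1: 275 μL + 1850 μL = 2125 μL total → factor 2125/275 = 7.7273
Step 2: 0.55 mL brought to 23.7 mL → factor 23.7/0.55 = 43.091
Dilution factor through tube 2 = 7.7273 × 43.091 = 332.98
[tube 2] = 1.00 μM / 332.98 = 0.003003 μM = 3.00 nM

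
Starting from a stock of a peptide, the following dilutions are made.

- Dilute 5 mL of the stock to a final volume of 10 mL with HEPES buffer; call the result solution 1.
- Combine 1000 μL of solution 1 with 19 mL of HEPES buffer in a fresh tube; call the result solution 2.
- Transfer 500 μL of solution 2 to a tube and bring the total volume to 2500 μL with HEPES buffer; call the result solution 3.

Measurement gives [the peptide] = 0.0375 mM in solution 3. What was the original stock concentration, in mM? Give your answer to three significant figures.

7.50 mM

Step 1: 5 mL brought to 10 mL → factor 10/5 = 2
Step 2: 1000 μL + 19 mL = 20000 μL total → factor 20000/1000 = 20
Step 3: 500 μL brought to 2500 μL → factor 2500/500 = 5
Overall dilution factor = 2 × 20 × 5 = 200
Stock = 0.0375 mM × 200 = 7.50 mM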